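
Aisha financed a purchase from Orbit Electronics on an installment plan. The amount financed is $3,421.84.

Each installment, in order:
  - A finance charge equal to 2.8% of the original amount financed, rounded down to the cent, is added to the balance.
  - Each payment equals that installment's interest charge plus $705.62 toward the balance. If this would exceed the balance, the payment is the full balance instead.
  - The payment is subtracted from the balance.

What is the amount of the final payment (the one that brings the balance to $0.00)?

$695.17

Installment 1: opening $3,421.84; interest $95.81 → $3,517.65; payment $801.43; balance $2,716.22
Installment 2: opening $2,716.22; interest $95.81 → $2,812.03; payment $801.43; balance $2,010.60
Installment 3: opening $2,010.60; interest $95.81 → $2,106.41; payment $801.43; balance $1,304.98
Installment 4: opening $1,304.98; interest $95.81 → $1,400.79; payment $801.43; balance $599.36
Installment 5: opening $599.36; interest $95.81 → $695.17; payment $695.17; balance $0.00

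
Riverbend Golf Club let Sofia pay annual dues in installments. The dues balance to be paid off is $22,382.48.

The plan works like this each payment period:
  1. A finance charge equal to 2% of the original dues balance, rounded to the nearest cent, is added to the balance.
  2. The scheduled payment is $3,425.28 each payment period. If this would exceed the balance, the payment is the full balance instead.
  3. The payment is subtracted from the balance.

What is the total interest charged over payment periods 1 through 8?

Payment period 1: opening $22,382.48; interest $447.65 → $22,830.13; payment $3,425.28; balance $19,404.85
Payment period 2: opening $19,404.85; interest $447.65 → $19,852.50; payment $3,425.28; balance $16,427.22
Payment period 3: opening $16,427.22; interest $447.65 → $16,874.87; payment $3,425.28; balance $13,449.59
Payment period 4: opening $13,449.59; interest $447.65 → $13,897.24; payment $3,425.28; balance $10,471.96
Payment period 5: opening $10,471.96; interest $447.65 → $10,919.61; payment $3,425.28; balance $7,494.33
Payment period 6: opening $7,494.33; interest $447.65 → $7,941.98; payment $3,425.28; balance $4,516.70
Payment period 7: opening $4,516.70; interest $447.65 → $4,964.35; payment $3,425.28; balance $1,539.07
Payment period 8: opening $1,539.07; interest $447.65 → $1,986.72; payment $1,986.72; balance $0.00
Total interest: $447.65 + $447.65 + $447.65 + $447.65 + $447.65 + $447.65 + $447.65 + $447.65 = $3,581.20

$3,581.20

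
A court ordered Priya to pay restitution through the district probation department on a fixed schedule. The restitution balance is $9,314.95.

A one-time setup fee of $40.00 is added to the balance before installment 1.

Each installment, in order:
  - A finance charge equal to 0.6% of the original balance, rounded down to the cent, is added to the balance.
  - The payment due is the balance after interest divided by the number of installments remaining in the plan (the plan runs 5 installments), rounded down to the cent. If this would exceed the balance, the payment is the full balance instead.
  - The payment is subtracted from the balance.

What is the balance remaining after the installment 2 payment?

$5,688.42

Installment 1: $9,354.95 +$55.88 interest = $9,410.83; pay $1,882.16 → $7,528.67
Installment 2: $7,528.67 +$55.88 interest = $7,584.55; pay $1,896.13 → $5,688.42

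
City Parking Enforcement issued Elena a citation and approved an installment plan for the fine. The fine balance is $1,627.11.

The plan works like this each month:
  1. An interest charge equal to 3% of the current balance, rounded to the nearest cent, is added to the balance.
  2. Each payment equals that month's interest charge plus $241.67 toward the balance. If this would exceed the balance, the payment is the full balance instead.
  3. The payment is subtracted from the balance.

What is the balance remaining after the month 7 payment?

Month 1: $1,627.11 +$48.81 interest = $1,675.92; pay $290.48 → $1,385.44
Month 2: $1,385.44 +$41.56 interest = $1,427.00; pay $283.23 → $1,143.77
Month 3: $1,143.77 +$34.31 interest = $1,178.08; pay $275.98 → $902.10
Month 4: $902.10 +$27.06 interest = $929.16; pay $268.73 → $660.43
Month 5: $660.43 +$19.81 interest = $680.24; pay $261.48 → $418.76
Month 6: $418.76 +$12.56 interest = $431.32; pay $254.23 → $177.09
Month 7: $177.09 +$5.31 interest = $182.40; pay $182.40 → $0.00

$0.00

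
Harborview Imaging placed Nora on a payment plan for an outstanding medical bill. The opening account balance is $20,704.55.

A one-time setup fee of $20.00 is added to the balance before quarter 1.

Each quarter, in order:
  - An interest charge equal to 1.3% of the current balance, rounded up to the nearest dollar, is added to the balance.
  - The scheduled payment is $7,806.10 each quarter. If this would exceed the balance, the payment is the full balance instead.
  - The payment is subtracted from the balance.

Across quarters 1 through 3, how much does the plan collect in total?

Quarter 1: $20,724.55 +$270.00 interest = $20,994.55; pay $7,806.10 → $13,188.45
Quarter 2: $13,188.45 +$172.00 interest = $13,360.45; pay $7,806.10 → $5,554.35
Quarter 3: $5,554.35 +$73.00 interest = $5,627.35; pay $5,627.35 → $0.00
Total paid: $21,239.55

$21,239.55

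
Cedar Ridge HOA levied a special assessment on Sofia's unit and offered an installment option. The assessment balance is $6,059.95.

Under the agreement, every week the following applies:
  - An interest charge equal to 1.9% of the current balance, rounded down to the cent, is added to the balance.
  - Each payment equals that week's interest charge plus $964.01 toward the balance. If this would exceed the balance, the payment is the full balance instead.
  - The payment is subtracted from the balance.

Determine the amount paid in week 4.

Week 1: $6,059.95 +$115.13 interest = $6,175.08; pay $1,079.14 → $5,095.94
Week 2: $5,095.94 +$96.82 interest = $5,192.76; pay $1,060.83 → $4,131.93
Week 3: $4,131.93 +$78.50 interest = $4,210.43; pay $1,042.51 → $3,167.92
Week 4: $3,167.92 +$60.19 interest = $3,228.11; pay $1,024.20 → $2,203.91

$1,024.20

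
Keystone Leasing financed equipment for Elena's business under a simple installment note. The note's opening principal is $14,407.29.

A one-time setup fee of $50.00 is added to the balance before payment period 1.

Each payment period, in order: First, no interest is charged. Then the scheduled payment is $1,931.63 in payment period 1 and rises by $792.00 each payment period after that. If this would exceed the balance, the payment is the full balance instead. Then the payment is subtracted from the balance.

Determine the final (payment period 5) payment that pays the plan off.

$1,978.77

Payment period 1: $14,457.29 − $1,931.63 → $12,525.66
Payment period 2: $12,525.66 − $2,723.63 → $9,802.03
Payment period 3: $9,802.03 − $3,515.63 → $6,286.40
Payment period 4: $6,286.40 − $4,307.63 → $1,978.77
Payment period 5: $1,978.77 − $1,978.77 → $0.00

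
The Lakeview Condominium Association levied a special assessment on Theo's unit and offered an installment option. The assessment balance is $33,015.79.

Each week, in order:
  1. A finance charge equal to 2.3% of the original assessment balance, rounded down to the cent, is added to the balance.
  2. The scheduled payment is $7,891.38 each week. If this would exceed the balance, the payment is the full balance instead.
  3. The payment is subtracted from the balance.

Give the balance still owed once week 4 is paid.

# | Opening | Interest | Payment | End bal
1 | $33,015.79 | $759.36 | $7,891.38 | $25,883.77
2 | $25,883.77 | $759.36 | $7,891.38 | $18,751.75
3 | $18,751.75 | $759.36 | $7,891.38 | $11,619.73
4 | $11,619.73 | $759.36 | $7,891.38 | $4,487.71

$4,487.71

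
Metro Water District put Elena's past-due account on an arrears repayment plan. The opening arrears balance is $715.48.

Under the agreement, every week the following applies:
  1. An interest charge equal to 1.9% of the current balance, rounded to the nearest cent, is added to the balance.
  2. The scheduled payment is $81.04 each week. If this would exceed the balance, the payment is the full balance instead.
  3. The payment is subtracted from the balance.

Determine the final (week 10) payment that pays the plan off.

# | Opening | Interest | Payment | End bal
1 | $715.48 | $13.59 | $81.04 | $648.03
2 | $648.03 | $12.31 | $81.04 | $579.30
3 | $579.30 | $11.01 | $81.04 | $509.27
4 | $509.27 | $9.68 | $81.04 | $437.91
5 | $437.91 | $8.32 | $81.04 | $365.19
6 | $365.19 | $6.94 | $81.04 | $291.09
7 | $291.09 | $5.53 | $81.04 | $215.58
8 | $215.58 | $4.10 | $81.04 | $138.64
9 | $138.64 | $2.63 | $81.04 | $60.23
10 | $60.23 | $1.14 | $61.37 | $0.00

$61.37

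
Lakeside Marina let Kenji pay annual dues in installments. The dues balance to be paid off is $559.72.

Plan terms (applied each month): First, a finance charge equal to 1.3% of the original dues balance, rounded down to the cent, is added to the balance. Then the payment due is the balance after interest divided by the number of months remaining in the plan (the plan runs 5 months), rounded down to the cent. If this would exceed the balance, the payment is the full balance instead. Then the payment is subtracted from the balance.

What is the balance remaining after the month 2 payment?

$345.66

Month 1: $559.72 +$7.27 interest = $566.99; pay $113.39 → $453.60
Month 2: $453.60 +$7.27 interest = $460.87; pay $115.21 → $345.66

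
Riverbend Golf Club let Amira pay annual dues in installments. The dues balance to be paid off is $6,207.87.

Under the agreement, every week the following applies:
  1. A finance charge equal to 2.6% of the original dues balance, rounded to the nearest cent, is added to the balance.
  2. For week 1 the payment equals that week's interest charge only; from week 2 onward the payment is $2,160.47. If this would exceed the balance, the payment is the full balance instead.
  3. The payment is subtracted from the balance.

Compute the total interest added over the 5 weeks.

# | Opening | Interest | Payment | End bal
1 | $6,207.87 | $161.40 | $161.40 | $6,207.87
2 | $6,207.87 | $161.40 | $2,160.47 | $4,208.80
3 | $4,208.80 | $161.40 | $2,160.47 | $2,209.73
4 | $2,209.73 | $161.40 | $2,160.47 | $210.66
5 | $210.66 | $161.40 | $372.06 | $0.00
Total interest: $161.40 + $161.40 + $161.40 + $161.40 + $161.40 = $807.00

$807.00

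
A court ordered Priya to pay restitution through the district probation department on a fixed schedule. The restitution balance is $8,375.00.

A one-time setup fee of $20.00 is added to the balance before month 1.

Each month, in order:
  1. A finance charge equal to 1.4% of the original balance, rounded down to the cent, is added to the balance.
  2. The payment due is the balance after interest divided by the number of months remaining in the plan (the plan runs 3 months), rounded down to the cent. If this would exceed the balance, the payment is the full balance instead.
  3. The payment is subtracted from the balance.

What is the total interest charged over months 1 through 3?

$351.75

# | Opening | Interest | Payment | End bal
1 | $8,395.00 | $117.25 | $2,837.41 | $5,674.84
2 | $5,674.84 | $117.25 | $2,896.04 | $2,896.05
3 | $2,896.05 | $117.25 | $3,013.30 | $0.00
Total interest: $117.25 + $117.25 + $117.25 = $351.75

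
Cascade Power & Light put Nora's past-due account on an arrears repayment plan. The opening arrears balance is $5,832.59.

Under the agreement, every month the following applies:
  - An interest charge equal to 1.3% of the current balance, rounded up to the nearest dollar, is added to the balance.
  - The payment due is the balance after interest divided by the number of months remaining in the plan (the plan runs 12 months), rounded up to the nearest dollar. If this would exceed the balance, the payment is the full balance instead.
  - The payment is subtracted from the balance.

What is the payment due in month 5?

# | Opening | Interest | Payment | End bal
1 | $5,832.59 | $76.00 | $493.00 | $5,415.59
2 | $5,415.59 | $71.00 | $499.00 | $4,987.59
3 | $4,987.59 | $65.00 | $506.00 | $4,546.59
4 | $4,546.59 | $60.00 | $512.00 | $4,094.59
5 | $4,094.59 | $54.00 | $519.00 | $3,629.59

$519.00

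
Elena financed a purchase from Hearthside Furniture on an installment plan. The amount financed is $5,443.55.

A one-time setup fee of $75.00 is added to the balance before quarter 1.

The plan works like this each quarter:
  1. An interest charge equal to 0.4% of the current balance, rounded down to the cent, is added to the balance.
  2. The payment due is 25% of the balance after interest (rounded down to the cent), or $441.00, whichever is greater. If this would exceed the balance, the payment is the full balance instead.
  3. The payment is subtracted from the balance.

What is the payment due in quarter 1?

$1,385.15

Quarter 1: opening $5,518.55; interest $22.07 → $5,540.62; payment $1,385.15; balance $4,155.47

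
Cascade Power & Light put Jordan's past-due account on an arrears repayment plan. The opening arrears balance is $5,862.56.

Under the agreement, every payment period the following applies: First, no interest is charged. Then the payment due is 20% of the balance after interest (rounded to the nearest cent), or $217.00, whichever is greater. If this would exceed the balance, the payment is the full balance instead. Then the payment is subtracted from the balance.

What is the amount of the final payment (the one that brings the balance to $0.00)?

$115.57

Payment period 1: $5,862.56 − $1,172.51 → $4,690.05
Payment period 2: $4,690.05 − $938.01 → $3,752.04
Payment period 3: $3,752.04 − $750.41 → $3,001.63
Payment period 4: $3,001.63 − $600.33 → $2,401.30
Payment period 5: $2,401.30 − $480.26 → $1,921.04
Payment period 6: $1,921.04 − $384.21 → $1,536.83
Payment period 7: $1,536.83 − $307.37 → $1,229.46
Payment period 8: $1,229.46 − $245.89 → $983.57
Payment period 9: $983.57 − $217.00 → $766.57
Payment period 10: $766.57 − $217.00 → $549.57
Payment period 11: $549.57 − $217.00 → $332.57
Payment period 12: $332.57 − $217.00 → $115.57
Payment period 13: $115.57 − $115.57 → $0.00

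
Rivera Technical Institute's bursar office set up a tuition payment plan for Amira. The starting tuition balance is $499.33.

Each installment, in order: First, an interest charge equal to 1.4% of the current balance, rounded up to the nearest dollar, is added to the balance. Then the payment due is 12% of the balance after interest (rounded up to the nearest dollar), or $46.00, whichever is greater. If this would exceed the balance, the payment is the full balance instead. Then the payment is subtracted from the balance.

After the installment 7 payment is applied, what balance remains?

$188.33

Installment 1: opening $499.33; interest $7.00 → $506.33; payment $61.00; balance $445.33
Installment 2: opening $445.33; interest $7.00 → $452.33; payment $55.00; balance $397.33
Installment 3: opening $397.33; interest $6.00 → $403.33; payment $49.00; balance $354.33
Installment 4: opening $354.33; interest $5.00 → $359.33; payment $46.00; balance $313.33
Installment 5: opening $313.33; interest $5.00 → $318.33; payment $46.00; balance $272.33
Installment 6: opening $272.33; interest $4.00 → $276.33; payment $46.00; balance $230.33
Installment 7: opening $230.33; interest $4.00 → $234.33; payment $46.00; balance $188.33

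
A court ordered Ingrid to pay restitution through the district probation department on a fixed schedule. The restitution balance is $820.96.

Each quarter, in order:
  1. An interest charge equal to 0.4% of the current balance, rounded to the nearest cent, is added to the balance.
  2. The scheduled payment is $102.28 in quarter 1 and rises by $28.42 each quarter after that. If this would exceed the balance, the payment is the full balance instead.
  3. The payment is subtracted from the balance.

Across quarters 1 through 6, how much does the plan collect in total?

$832.42

Quarter 1: $820.96 +$3.28 interest = $824.24; pay $102.28 → $721.96
Quarter 2: $721.96 +$2.89 interest = $724.85; pay $130.70 → $594.15
Quarter 3: $594.15 +$2.38 interest = $596.53; pay $159.12 → $437.41
Quarter 4: $437.41 +$1.75 interest = $439.16; pay $187.54 → $251.62
Quarter 5: $251.62 +$1.01 interest = $252.63; pay $215.96 → $36.67
Quarter 6: $36.67 +$0.15 interest = $36.82; pay $36.82 → $0.00
Total paid: $832.42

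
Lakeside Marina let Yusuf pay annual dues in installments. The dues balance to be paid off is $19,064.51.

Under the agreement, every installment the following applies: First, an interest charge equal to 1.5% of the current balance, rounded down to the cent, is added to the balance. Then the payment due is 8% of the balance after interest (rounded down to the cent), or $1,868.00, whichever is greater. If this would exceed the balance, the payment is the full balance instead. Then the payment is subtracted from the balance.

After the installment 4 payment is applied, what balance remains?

Installment 1: opening $19,064.51; interest $285.96 → $19,350.47; payment $1,868.00; balance $17,482.47
Installment 2: opening $17,482.47; interest $262.23 → $17,744.70; payment $1,868.00; balance $15,876.70
Installment 3: opening $15,876.70; interest $238.15 → $16,114.85; payment $1,868.00; balance $14,246.85
Installment 4: opening $14,246.85; interest $213.70 → $14,460.55; payment $1,868.00; balance $12,592.55

$12,592.55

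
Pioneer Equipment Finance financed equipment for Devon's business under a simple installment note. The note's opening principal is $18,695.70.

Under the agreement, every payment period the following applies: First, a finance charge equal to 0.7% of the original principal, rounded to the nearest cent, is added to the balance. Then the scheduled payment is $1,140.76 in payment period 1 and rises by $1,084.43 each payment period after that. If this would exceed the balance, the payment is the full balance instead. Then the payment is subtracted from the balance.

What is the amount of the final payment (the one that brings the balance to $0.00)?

# | Opening | Interest | Payment | End bal
1 | $18,695.70 | $130.87 | $1,140.76 | $17,685.81
2 | $17,685.81 | $130.87 | $2,225.19 | $15,591.49
3 | $15,591.49 | $130.87 | $3,309.62 | $12,412.74
4 | $12,412.74 | $130.87 | $4,394.05 | $8,149.56
5 | $8,149.56 | $130.87 | $5,478.48 | $2,801.95
6 | $2,801.95 | $130.87 | $2,932.82 | $0.00

$2,932.82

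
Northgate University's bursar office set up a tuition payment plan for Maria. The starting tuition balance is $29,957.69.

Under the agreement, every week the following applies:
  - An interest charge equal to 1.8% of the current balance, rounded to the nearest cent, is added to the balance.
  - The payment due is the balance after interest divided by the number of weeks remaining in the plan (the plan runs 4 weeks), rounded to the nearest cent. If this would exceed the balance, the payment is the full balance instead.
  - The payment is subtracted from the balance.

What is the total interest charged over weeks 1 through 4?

Week 1: opening $29,957.69; interest $539.24 → $30,496.93; payment $7,624.23; balance $22,872.70
Week 2: opening $22,872.70; interest $411.71 → $23,284.41; payment $7,761.47; balance $15,522.94
Week 3: opening $15,522.94; interest $279.41 → $15,802.35; payment $7,901.18; balance $7,901.17
Week 4: opening $7,901.17; interest $142.22 → $8,043.39; payment $8,043.39; balance $0.00
Total interest: $539.24 + $411.71 + $279.41 + $142.22 = $1,372.58

$1,372.58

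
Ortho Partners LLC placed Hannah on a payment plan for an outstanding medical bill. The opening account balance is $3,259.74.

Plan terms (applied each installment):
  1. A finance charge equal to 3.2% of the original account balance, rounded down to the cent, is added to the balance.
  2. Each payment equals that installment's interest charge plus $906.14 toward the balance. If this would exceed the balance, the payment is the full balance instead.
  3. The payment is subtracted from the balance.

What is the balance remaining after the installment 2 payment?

$1,447.46

Installment 1: $3,259.74 +$104.31 interest = $3,364.05; pay $1,010.45 → $2,353.60
Installment 2: $2,353.60 +$104.31 interest = $2,457.91; pay $1,010.45 → $1,447.46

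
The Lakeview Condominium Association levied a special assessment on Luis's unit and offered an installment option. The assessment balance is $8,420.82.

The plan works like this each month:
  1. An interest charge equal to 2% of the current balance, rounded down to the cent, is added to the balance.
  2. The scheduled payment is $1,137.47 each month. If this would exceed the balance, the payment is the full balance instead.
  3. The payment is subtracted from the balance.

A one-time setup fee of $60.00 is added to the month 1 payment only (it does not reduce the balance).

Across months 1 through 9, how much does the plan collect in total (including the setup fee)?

$9,265.24

Month 1: opening $8,420.82; interest $168.41 → $8,589.23; payment $1,137.47 (+ $60.00 fee); balance $7,451.76
Month 2: opening $7,451.76; interest $149.03 → $7,600.79; payment $1,137.47; balance $6,463.32
Month 3: opening $6,463.32; interest $129.26 → $6,592.58; payment $1,137.47; balance $5,455.11
Month 4: opening $5,455.11; interest $109.10 → $5,564.21; payment $1,137.47; balance $4,426.74
Month 5: opening $4,426.74; interest $88.53 → $4,515.27; payment $1,137.47; balance $3,377.80
Month 6: opening $3,377.80; interest $67.55 → $3,445.35; payment $1,137.47; balance $2,307.88
Month 7: opening $2,307.88; interest $46.15 → $2,354.03; payment $1,137.47; balance $1,216.56
Month 8: opening $1,216.56; interest $24.33 → $1,240.89; payment $1,137.47; balance $103.42
Month 9: opening $103.42; interest $2.06 → $105.48; payment $105.48; balance $0.00
Total paid: $9,265.24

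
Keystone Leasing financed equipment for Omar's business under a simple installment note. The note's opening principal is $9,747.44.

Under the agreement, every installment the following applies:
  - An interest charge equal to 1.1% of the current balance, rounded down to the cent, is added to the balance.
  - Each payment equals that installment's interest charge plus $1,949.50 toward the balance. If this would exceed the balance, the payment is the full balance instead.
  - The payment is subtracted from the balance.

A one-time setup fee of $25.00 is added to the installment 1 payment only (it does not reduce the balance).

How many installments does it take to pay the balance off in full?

5

Installment 1: $9,747.44 +$107.22 interest = $9,854.66; pay $2,056.72 (+ $25.00 fee) → $7,797.94
Installment 2: $7,797.94 +$85.77 interest = $7,883.71; pay $2,035.27 → $5,848.44
Installment 3: $5,848.44 +$64.33 interest = $5,912.77; pay $2,013.83 → $3,898.94
Installment 4: $3,898.94 +$42.88 interest = $3,941.82; pay $1,992.38 → $1,949.44
Installment 5: $1,949.44 +$21.44 interest = $1,970.88; pay $1,970.88 → $0.00
Balance reaches $0.00 in installment 5.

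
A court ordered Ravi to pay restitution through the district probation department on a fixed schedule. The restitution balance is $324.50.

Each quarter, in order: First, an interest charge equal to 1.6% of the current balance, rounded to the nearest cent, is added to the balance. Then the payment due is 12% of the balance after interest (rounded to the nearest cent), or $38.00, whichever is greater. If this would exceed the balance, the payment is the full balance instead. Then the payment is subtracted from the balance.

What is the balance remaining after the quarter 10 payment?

$0.00

Quarter 1: opening $324.50; interest $5.19 → $329.69; payment $39.56; balance $290.13
Quarter 2: opening $290.13; interest $4.64 → $294.77; payment $38.00; balance $256.77
Quarter 3: opening $256.77; interest $4.11 → $260.88; payment $38.00; balance $222.88
Quarter 4: opening $222.88; interest $3.57 → $226.45; payment $38.00; balance $188.45
Quarter 5: opening $188.45; interest $3.02 → $191.47; payment $38.00; balance $153.47
Quarter 6: opening $153.47; interest $2.46 → $155.93; payment $38.00; balance $117.93
Quarter 7: opening $117.93; interest $1.89 → $119.82; payment $38.00; balance $81.82
Quarter 8: opening $81.82; interest $1.31 → $83.13; payment $38.00; balance $45.13
Quarter 9: opening $45.13; interest $0.72 → $45.85; payment $38.00; balance $7.85
Quarter 10: opening $7.85; interest $0.13 → $7.98; payment $7.98; balance $0.00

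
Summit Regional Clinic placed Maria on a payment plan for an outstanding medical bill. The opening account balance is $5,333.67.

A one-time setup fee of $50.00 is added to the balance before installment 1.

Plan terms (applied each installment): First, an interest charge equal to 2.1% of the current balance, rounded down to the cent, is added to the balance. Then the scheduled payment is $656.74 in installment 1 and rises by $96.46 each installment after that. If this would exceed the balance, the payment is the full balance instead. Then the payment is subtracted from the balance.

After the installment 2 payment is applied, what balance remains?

Installment 1: opening $5,383.67; interest $113.05 → $5,496.72; payment $656.74; balance $4,839.98
Installment 2: opening $4,839.98; interest $101.63 → $4,941.61; payment $753.20; balance $4,188.41

$4,188.41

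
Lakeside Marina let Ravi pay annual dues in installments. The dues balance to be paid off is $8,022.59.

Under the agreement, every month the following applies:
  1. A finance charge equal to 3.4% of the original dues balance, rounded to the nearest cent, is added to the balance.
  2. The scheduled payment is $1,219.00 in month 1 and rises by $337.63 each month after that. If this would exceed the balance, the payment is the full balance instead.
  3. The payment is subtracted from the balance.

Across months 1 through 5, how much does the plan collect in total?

$9,386.44

Month 1: opening $8,022.59; interest $272.77 → $8,295.36; payment $1,219.00; balance $7,076.36
Month 2: opening $7,076.36; interest $272.77 → $7,349.13; payment $1,556.63; balance $5,792.50
Month 3: opening $5,792.50; interest $272.77 → $6,065.27; payment $1,894.26; balance $4,171.01
Month 4: opening $4,171.01; interest $272.77 → $4,443.78; payment $2,231.89; balance $2,211.89
Month 5: opening $2,211.89; interest $272.77 → $2,484.66; payment $2,484.66; balance $0.00
Total paid: $9,386.44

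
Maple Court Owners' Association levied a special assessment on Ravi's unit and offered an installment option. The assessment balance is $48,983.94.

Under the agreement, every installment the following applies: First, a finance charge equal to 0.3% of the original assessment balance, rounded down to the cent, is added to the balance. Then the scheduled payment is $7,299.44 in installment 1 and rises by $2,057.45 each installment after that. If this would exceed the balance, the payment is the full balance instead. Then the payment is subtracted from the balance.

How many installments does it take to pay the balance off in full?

5

# | Opening | Interest | Payment | End bal
1 | $48,983.94 | $146.95 | $7,299.44 | $41,831.45
2 | $41,831.45 | $146.95 | $9,356.89 | $32,621.51
3 | $32,621.51 | $146.95 | $11,414.34 | $21,354.12
4 | $21,354.12 | $146.95 | $13,471.79 | $8,029.28
5 | $8,029.28 | $146.95 | $8,176.23 | $0.00
Balance reaches $0.00 in installment 5.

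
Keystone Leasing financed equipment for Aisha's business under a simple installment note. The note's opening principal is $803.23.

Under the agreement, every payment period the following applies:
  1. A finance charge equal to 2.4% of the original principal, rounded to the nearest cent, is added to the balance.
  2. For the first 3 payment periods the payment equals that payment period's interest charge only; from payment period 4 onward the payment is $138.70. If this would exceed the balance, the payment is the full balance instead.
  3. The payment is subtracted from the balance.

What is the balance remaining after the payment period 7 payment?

$325.55

Payment period 1: opening $803.23; interest $19.28 → $822.51; payment $19.28; balance $803.23
Payment period 2: opening $803.23; interest $19.28 → $822.51; payment $19.28; balance $803.23
Payment period 3: opening $803.23; interest $19.28 → $822.51; payment $19.28; balance $803.23
Payment period 4: opening $803.23; interest $19.28 → $822.51; payment $138.70; balance $683.81
Payment period 5: opening $683.81; interest $19.28 → $703.09; payment $138.70; balance $564.39
Payment period 6: opening $564.39; interest $19.28 → $583.67; payment $138.70; balance $444.97
Payment period 7: opening $444.97; interest $19.28 → $464.25; payment $138.70; balance $325.55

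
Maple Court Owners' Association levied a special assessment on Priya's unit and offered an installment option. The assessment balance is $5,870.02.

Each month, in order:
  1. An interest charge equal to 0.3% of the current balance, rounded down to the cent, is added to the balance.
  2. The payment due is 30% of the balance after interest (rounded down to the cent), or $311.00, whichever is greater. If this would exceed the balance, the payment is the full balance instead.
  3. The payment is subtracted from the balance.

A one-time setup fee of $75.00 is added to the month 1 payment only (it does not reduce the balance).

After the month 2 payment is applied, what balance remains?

$2,893.60

Month 1: $5,870.02 +$17.61 interest = $5,887.63; pay $1,766.28 (+ $75.00 fee) → $4,121.35
Month 2: $4,121.35 +$12.36 interest = $4,133.71; pay $1,240.11 → $2,893.60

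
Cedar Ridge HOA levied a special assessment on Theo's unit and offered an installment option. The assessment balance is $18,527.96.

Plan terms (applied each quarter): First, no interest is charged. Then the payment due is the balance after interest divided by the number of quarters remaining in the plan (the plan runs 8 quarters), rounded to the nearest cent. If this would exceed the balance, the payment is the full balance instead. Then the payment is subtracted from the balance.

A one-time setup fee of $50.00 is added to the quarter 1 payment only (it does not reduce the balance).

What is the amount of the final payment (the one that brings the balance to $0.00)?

Quarter 1: $18,527.96 − $2,316.00 (+ $50.00 fee) → $16,211.96
Quarter 2: $16,211.96 − $2,315.99 → $13,895.97
Quarter 3: $13,895.97 − $2,316.00 → $11,579.97
Quarter 4: $11,579.97 − $2,315.99 → $9,263.98
Quarter 5: $9,263.98 − $2,316.00 → $6,947.98
Quarter 6: $6,947.98 − $2,315.99 → $4,631.99
Quarter 7: $4,631.99 − $2,316.00 → $2,315.99
Quarter 8: $2,315.99 − $2,315.99 → $0.00

$2,315.99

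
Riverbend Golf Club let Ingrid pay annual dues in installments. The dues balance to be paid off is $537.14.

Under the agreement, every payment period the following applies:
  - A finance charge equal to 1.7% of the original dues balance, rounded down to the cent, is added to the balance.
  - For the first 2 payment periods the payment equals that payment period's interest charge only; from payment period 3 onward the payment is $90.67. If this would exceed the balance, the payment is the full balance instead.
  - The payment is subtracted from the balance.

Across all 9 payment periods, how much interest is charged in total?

Payment period 1: $537.14 +$9.13 interest = $546.27; pay $9.13 → $537.14
Payment period 2: $537.14 +$9.13 interest = $546.27; pay $9.13 → $537.14
Payment period 3: $537.14 +$9.13 interest = $546.27; pay $90.67 → $455.60
Payment period 4: $455.60 +$9.13 interest = $464.73; pay $90.67 → $374.06
Payment period 5: $374.06 +$9.13 interest = $383.19; pay $90.67 → $292.52
Payment period 6: $292.52 +$9.13 interest = $301.65; pay $90.67 → $210.98
Payment period 7: $210.98 +$9.13 interest = $220.11; pay $90.67 → $129.44
Payment period 8: $129.44 +$9.13 interest = $138.57; pay $90.67 → $47.90
Payment period 9: $47.90 +$9.13 interest = $57.03; pay $57.03 → $0.00
Total interest: $9.13 + $9.13 + $9.13 + $9.13 + $9.13 + $9.13 + $9.13 + $9.13 + $9.13 = $82.17

$82.17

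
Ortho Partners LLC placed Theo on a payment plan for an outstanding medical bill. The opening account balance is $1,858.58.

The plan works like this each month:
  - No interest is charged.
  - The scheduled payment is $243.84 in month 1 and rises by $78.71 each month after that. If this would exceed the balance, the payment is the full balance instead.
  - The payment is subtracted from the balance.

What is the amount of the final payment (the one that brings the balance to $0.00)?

# | Opening | Payment | End bal
1 | $1,858.58 | $243.84 | $1,614.74
2 | $1,614.74 | $322.55 | $1,292.19
3 | $1,292.19 | $401.26 | $890.93
4 | $890.93 | $479.97 | $410.96
5 | $410.96 | $410.96 | $0.00

$410.96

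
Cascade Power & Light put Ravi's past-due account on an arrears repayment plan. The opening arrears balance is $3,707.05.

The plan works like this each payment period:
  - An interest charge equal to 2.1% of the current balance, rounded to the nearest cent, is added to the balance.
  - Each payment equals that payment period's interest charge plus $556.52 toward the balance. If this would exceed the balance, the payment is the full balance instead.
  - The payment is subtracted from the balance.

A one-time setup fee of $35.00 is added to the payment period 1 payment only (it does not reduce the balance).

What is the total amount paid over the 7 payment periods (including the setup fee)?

Payment period 1: opening $3,707.05; interest $77.85 → $3,784.90; payment $634.37 (+ $35.00 fee); balance $3,150.53
Payment period 2: opening $3,150.53; interest $66.16 → $3,216.69; payment $622.68; balance $2,594.01
Payment period 3: opening $2,594.01; interest $54.47 → $2,648.48; payment $610.99; balance $2,037.49
Payment period 4: opening $2,037.49; interest $42.79 → $2,080.28; payment $599.31; balance $1,480.97
Payment period 5: opening $1,480.97; interest $31.10 → $1,512.07; payment $587.62; balance $924.45
Payment period 6: opening $924.45; interest $19.41 → $943.86; payment $575.93; balance $367.93
Payment period 7: opening $367.93; interest $7.73 → $375.66; payment $375.66; balance $0.00
Total paid: $4,041.56

$4,041.56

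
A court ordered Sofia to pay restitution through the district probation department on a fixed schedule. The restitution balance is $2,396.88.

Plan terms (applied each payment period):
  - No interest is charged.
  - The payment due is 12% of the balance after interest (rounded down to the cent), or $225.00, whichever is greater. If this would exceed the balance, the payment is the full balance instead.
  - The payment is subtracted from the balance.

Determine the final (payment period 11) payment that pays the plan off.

$56.15

Payment period 1: $2,396.88 − $287.62 → $2,109.26
Payment period 2: $2,109.26 − $253.11 → $1,856.15
Payment period 3: $1,856.15 − $225.00 → $1,631.15
Payment period 4: $1,631.15 − $225.00 → $1,406.15
Payment period 5: $1,406.15 − $225.00 → $1,181.15
Payment period 6: $1,181.15 − $225.00 → $956.15
Payment period 7: $956.15 − $225.00 → $731.15
Payment period 8: $731.15 − $225.00 → $506.15
Payment period 9: $506.15 − $225.00 → $281.15
Payment period 10: $281.15 − $225.00 → $56.15
Payment period 11: $56.15 − $56.15 → $0.00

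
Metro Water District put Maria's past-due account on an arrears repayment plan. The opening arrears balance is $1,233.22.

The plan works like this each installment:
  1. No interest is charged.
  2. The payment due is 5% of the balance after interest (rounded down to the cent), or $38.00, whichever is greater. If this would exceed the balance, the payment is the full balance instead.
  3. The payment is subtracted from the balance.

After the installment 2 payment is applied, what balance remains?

Installment 1: opening $1,233.22; payment $61.66; balance $1,171.56
Installment 2: opening $1,171.56; payment $58.57; balance $1,112.99

$1,112.99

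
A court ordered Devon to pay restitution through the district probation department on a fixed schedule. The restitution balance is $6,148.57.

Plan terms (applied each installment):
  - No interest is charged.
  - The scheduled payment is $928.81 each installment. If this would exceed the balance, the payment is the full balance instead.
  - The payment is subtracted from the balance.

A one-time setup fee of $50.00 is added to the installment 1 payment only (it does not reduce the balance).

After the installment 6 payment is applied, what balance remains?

$575.71

Installment 1: $6,148.57 − $928.81 (+ $50.00 fee) → $5,219.76
Installment 2: $5,219.76 − $928.81 → $4,290.95
Installment 3: $4,290.95 − $928.81 → $3,362.14
Installment 4: $3,362.14 − $928.81 → $2,433.33
Installment 5: $2,433.33 − $928.81 → $1,504.52
Installment 6: $1,504.52 − $928.81 → $575.71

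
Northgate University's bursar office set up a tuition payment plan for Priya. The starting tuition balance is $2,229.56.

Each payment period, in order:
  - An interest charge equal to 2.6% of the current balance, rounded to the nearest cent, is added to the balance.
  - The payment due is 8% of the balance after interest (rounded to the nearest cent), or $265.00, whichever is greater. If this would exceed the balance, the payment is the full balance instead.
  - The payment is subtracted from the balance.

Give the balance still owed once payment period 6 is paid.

# | Opening | Interest | Payment | End bal
1 | $2,229.56 | $57.97 | $265.00 | $2,022.53
2 | $2,022.53 | $52.59 | $265.00 | $1,810.12
3 | $1,810.12 | $47.06 | $265.00 | $1,592.18
4 | $1,592.18 | $41.40 | $265.00 | $1,368.58
5 | $1,368.58 | $35.58 | $265.00 | $1,139.16
6 | $1,139.16 | $29.62 | $265.00 | $903.78

$903.78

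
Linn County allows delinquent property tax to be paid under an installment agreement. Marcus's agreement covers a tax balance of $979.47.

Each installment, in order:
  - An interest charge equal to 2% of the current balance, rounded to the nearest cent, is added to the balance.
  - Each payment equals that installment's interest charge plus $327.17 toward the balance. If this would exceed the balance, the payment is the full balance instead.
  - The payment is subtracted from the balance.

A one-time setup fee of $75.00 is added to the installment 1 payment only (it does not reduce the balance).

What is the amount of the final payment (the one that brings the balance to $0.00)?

# | Opening | Interest | Payment | Fee | End bal
1 | $979.47 | $19.59 | $346.76 | $75.00 | $652.30
2 | $652.30 | $13.05 | $340.22 | — | $325.13
3 | $325.13 | $6.50 | $331.63 | — | $0.00

$331.63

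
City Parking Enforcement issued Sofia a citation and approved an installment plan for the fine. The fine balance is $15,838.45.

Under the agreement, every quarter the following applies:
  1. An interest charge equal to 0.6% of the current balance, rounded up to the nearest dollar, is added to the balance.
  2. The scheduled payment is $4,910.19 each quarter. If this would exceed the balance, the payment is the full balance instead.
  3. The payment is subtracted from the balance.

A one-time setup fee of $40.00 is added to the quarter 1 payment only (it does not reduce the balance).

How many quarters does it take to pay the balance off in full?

# | Opening | Interest | Payment | Fee | End bal
1 | $15,838.45 | $96.00 | $4,910.19 | $40.00 | $11,024.26
2 | $11,024.26 | $67.00 | $4,910.19 | — | $6,181.07
3 | $6,181.07 | $38.00 | $4,910.19 | — | $1,308.88
4 | $1,308.88 | $8.00 | $1,316.88 | — | $0.00
Balance reaches $0.00 in quarter 4.

4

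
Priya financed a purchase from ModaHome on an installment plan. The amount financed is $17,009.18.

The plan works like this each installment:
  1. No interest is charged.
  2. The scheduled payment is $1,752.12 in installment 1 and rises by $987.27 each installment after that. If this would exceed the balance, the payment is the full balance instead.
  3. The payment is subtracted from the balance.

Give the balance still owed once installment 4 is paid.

Installment 1: $17,009.18 − $1,752.12 → $15,257.06
Installment 2: $15,257.06 − $2,739.39 → $12,517.67
Installment 3: $12,517.67 − $3,726.66 → $8,791.01
Installment 4: $8,791.01 − $4,713.93 → $4,077.08

$4,077.08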